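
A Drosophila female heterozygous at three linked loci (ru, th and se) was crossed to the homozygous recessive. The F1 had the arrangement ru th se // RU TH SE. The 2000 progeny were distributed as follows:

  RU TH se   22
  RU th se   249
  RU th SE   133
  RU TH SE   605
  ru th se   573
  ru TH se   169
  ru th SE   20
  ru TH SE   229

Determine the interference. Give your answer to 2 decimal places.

The two rarest classes, ru th SE and RU TH se, are the double crossovers. Comparing them with the parentals, only the se allele has switched, so se is the middle locus and the order is ru – se – th.
ru–se: (478 + 42)/2000 = 0.2600; se–th: (302 + 42)/2000 = 0.1720.
Expected DCO frequency = 0.2600 × 0.1720 ≈ 0.04472; observed = 42/2000 ≈ 0.02100.
Coefficient of coincidence = 0.02100/0.04472 ≈ 0.47; interference = 1 − 0.47 = 0.53.

0.53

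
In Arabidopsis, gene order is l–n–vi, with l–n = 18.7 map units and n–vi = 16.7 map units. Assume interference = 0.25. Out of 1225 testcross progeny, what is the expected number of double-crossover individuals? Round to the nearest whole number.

Map distances give recombination frequencies of 0.187 and 0.167 for the two intervals.
With interference 0.25 (so coincidence = 0.75), expected double-crossover frequency = 0.187 × 0.167 × 0.75 = 0.02342.
Expected number = 0.02342 × 1225 = 28.69 ≈ 29.

29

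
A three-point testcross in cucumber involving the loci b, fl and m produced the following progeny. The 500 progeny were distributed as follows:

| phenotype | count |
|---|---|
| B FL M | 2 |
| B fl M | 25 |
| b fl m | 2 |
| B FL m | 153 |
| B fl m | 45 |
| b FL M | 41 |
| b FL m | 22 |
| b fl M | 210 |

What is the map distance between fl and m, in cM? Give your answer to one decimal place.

18.0 cM

The two most frequent reciprocal classes, B FL m and b fl M, are the parental types, so the F1 was B FL m / b fl M.
The two rarest classes, B FL M and b fl m, are the double crossovers. Comparing them with the parentals, only the m allele has switched, so m is the middle locus and the order is b – m – fl.
Crossovers in the m–fl interval produce the single-crossover classes B fl m and b FL M (45 + 41 = 86) plus the double crossovers (4).
RF(m–fl) = (86 + 4) / 500 = 90/500 = 0.1800 → 18.0 cM.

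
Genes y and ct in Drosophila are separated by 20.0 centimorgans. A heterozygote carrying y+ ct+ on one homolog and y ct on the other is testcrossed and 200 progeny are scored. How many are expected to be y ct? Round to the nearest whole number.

80

A map distance of 20.0 centimorgans corresponds to a recombination frequency of 0.200.
The F1 is y+ ct+ / y ct, so y ct is a parental gamete class with expected frequency (1 − r)/2 = 0.800/2 = 0.4000.
Expected number = 0.4000 × 200 = 80.00 ≈ 80.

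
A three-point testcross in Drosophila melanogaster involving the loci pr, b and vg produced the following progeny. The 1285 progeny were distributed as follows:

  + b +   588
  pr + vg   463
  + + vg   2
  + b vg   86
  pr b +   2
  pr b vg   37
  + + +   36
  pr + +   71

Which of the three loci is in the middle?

pr

The two most frequent reciprocal classes, + b + and pr + vg, are the parental types, so the F1 was + b + / pr + vg.
The two rarest classes, pr b + and + + vg, are the double crossovers. Comparing them with the parentals, only the pr allele has switched, so pr is the middle locus and the order is vg – pr – b.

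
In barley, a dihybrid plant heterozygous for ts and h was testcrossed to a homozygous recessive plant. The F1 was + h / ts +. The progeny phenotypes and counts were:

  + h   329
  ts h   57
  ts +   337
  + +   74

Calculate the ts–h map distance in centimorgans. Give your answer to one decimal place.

The recombinant classes are + + and ts h: 74 + 57 = 131.
Recombination frequency = 131/797 = 0.1644 ≈ 16.4%, i.e. 16.4 centimorgans.

16.4 centimorgans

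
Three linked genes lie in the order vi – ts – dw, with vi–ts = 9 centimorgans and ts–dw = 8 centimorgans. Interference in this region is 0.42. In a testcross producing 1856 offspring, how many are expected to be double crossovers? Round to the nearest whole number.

8

Map distances give recombination frequencies of 0.090 and 0.080 for the two intervals.
With interference 0.42 (so coincidence = 0.58), expected double-crossover frequency = 0.090 × 0.080 × 0.58 = 0.00418.
Expected number = 0.00418 × 1856 = 7.75 ≈ 8.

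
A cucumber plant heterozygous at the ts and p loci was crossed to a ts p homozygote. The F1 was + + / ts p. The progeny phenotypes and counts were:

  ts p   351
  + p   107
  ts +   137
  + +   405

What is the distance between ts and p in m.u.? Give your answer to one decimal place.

24.4 m.u.

The recombinant classes are + p and ts +: 107 + 137 = 244.
Recombination frequency = 244/1000 = 0.2440 ≈ 24.4%, i.e. 24.4 m.u.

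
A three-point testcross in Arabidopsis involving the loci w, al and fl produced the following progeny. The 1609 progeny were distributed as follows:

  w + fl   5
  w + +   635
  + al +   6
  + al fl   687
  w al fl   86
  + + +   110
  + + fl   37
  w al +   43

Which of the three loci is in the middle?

The two most frequent reciprocal classes, w + + and + al fl, are the parental types, so the F1 was w + + / + al fl.
The two rarest classes, w + fl and + al +, are the double crossovers. Comparing them with the parentals, only the fl allele has switched, so fl is the middle locus and the order is w – fl – al.

fl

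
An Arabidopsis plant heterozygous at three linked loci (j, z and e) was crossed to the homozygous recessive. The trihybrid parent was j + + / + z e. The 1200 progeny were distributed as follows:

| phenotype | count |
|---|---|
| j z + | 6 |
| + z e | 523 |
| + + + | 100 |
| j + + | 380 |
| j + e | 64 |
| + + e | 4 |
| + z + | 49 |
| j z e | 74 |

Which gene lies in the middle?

The two rarest classes, j z + and + + e, are the double crossovers. Comparing them with the parentals, only the z allele has switched, so z is the middle locus and the order is j – z – e.

z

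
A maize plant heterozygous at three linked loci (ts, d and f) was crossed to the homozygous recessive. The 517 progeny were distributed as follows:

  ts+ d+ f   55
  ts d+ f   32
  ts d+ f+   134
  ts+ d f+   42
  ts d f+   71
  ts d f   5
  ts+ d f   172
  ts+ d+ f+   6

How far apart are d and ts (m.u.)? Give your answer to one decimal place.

The two most frequent reciprocal classes, ts+ d f and ts d+ f+, are the parental types, so the F1 was ts+ d f / ts d+ f+.
The two rarest classes, ts d f and ts+ d+ f+, are the double crossovers. Comparing them with the parentals, only the ts allele has switched, so ts is the middle locus and the order is d – ts – f.
Crossovers in the d–ts interval produce the single-crossover classes ts+ d+ f and ts d f+ (55 + 71 = 126) plus the double crossovers (11).
RF(d–ts) = (126 + 11) / 517 = 137/517 = 0.2650 → 26.5 m.u.

26.5 m.u.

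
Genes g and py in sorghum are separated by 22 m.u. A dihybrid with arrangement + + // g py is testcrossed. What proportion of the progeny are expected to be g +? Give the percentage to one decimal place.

11.0%

A map distance of 22 m.u. corresponds to a recombination frequency of 0.220.
The F1 is + + / g py, so g + is a recombinant gamete class with expected frequency r/2 = 0.220/2 = 0.1100.
That is 0.1100 = 11.0% of the progeny.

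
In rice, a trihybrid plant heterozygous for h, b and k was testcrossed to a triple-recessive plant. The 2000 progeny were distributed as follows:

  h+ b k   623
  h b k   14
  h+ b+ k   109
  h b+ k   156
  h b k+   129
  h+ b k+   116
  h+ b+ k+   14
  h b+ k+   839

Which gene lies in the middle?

The two most frequent reciprocal classes, h+ b k and h b+ k+, are the parental types, so the F1 was h+ b k / h b+ k+.
The two rarest classes, h b k and h+ b+ k+, are the double crossovers. Comparing them with the parentals, only the h allele has switched, so h is the middle locus and the order is k – h – b.

h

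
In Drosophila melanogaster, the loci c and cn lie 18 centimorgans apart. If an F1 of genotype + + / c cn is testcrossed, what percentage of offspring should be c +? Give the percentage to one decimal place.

9.0%

A map distance of 18 centimorgans corresponds to a recombination frequency of 0.180.
The F1 is + + / c cn, so c + is a recombinant gamete class with expected frequency r/2 = 0.180/2 = 0.0900.
That is 0.0900 = 9.0% of the progeny.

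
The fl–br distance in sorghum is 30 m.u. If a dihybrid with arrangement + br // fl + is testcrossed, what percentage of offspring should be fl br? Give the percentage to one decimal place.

A map distance of 30 m.u. corresponds to a recombination frequency of 0.300.
The F1 is + br / fl +, so fl br is a recombinant gamete class with expected frequency r/2 = 0.300/2 = 0.1500.
That is 0.1500 = 15.0% of the progeny.

15.0%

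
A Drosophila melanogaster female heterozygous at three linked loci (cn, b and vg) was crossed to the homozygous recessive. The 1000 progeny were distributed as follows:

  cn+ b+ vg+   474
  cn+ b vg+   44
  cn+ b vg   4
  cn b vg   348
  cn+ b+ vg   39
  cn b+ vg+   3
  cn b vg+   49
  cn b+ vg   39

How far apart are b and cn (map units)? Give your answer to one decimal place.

9.0 map units

The two most frequent reciprocal classes, cn+ b+ vg+ and cn b vg, are the parental types, so the F1 was cn+ b+ vg+ / cn b vg.
The two rarest classes, cn b+ vg+ and cn+ b vg, are the double crossovers. Comparing them with the parentals, only the cn allele has switched, so cn is the middle locus and the order is b – cn – vg.
Crossovers in the b–cn interval produce the single-crossover classes cn+ b vg+ and cn b+ vg (44 + 39 = 83) plus the double crossovers (7).
RF(b–cn) = (83 + 7) / 1000 = 90/1000 = 0.0900 → 9.0 map units.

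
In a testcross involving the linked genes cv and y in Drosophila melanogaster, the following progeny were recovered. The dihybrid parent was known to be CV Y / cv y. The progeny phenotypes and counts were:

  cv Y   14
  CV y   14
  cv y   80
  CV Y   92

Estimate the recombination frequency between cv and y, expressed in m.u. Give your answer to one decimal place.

14.0 m.u.

The recombinant classes are CV y and cv Y: 14 + 14 = 28.
Recombination frequency = 28/200 = 0.1400 ≈ 14.0%, i.e. 14.0 m.u.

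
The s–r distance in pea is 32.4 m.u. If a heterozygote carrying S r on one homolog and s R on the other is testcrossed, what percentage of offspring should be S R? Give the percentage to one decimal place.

16.2%

A map distance of 32.4 m.u. corresponds to a recombination frequency of 0.324.
The F1 is S r / s R, so S R is a recombinant gamete class with expected frequency r/2 = 0.324/2 = 0.1620.
That is 0.1620 = 16.2% of the progeny.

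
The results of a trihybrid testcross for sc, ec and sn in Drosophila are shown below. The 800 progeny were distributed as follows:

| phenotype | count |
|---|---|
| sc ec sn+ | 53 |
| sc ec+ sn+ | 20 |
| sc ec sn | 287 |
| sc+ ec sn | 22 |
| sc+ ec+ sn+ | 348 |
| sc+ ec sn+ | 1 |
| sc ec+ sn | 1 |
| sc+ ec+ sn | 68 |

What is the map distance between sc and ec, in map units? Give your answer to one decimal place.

5.5 map units

The two most frequent reciprocal classes, sc+ ec+ sn+ and sc ec sn, are the parental types, so the F1 was sc+ ec+ sn+ / sc ec sn.
The two rarest classes, sc+ ec sn+ and sc ec+ sn, are the double crossovers. Comparing them with the parentals, only the ec allele has switched, so ec is the middle locus and the order is sc – ec – sn.
Crossovers in the sc–ec interval produce the single-crossover classes sc ec+ sn+ and sc+ ec sn (20 + 22 = 42) plus the double crossovers (2).
RF(sc–ec) = (42 + 2) / 800 = 44/800 = 0.0550 → 5.5 map units.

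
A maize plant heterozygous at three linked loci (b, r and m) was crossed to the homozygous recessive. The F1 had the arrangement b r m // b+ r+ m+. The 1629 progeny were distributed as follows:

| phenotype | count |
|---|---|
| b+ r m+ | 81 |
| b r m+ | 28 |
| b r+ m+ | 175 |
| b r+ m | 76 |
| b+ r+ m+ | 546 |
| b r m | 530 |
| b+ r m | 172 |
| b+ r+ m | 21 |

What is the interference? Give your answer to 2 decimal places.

0.02

The two rarest classes, b r m+ and b+ r+ m, are the double crossovers. Comparing them with the parentals, only the m allele has switched, so m is the middle locus and the order is b – m – r.
b–m: (347 + 49)/1629 = 0.2431; m–r: (157 + 49)/1629 = 0.1265.
Expected DCO frequency = 0.2431 × 0.1265 ≈ 0.03075; observed = 49/1629 ≈ 0.03008.
Coefficient of coincidence = 0.03008/0.03075 ≈ 0.98; interference = 1 − 0.98 = 0.02.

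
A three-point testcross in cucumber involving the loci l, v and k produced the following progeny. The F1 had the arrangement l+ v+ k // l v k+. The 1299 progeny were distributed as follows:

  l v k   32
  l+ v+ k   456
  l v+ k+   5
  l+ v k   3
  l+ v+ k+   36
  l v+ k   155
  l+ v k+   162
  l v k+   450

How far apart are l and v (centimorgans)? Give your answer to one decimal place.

The two rarest classes, l+ v k and l v+ k+, are the double crossovers. Comparing them with the parentals, only the v allele has switched, so v is the middle locus and the order is l – v – k.
Crossovers in the l–v interval produce the single-crossover classes l v+ k and l+ v k+ (155 + 162 = 317) plus the double crossovers (8).
RF(l–v) = (317 + 8) / 1299 = 325/1299 = 0.2502 → 25.0 centimorgans.

25.0 centimorgans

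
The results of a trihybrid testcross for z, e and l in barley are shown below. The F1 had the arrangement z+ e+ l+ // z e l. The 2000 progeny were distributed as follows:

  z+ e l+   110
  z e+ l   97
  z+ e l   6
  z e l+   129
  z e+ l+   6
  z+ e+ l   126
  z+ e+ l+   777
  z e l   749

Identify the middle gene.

z

The two rarest classes, z e+ l+ and z+ e l, are the double crossovers. Comparing them with the parentals, only the z allele has switched, so z is the middle locus and the order is l – z – e.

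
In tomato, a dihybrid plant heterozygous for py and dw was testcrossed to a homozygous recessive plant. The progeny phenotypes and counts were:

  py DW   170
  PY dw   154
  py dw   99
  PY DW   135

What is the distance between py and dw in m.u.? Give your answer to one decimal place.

41.9 m.u.

The two most frequent classes, PY dw (154) and py DW (170), are the parental types, so the F1 was PY dw / py DW.
The recombinant classes are PY DW and py dw: 135 + 99 = 234.
Recombination frequency = 234/558 = 0.4194 ≈ 41.9%, i.e. 41.9 m.u.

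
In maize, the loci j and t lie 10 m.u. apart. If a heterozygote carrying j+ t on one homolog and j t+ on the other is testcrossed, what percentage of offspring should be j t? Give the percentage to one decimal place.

5.0%

A map distance of 10 m.u. corresponds to a recombination frequency of 0.100.
The F1 is j+ t / j t+, so j t is a recombinant gamete class with expected frequency r/2 = 0.100/2 = 0.0500.
That is 0.0500 = 5.0% of the progeny.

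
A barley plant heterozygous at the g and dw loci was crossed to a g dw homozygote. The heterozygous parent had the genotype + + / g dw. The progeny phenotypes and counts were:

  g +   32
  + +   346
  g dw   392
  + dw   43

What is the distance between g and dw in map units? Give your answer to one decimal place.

The recombinant classes are + dw and g +: 43 + 32 = 75.
Recombination frequency = 75/813 = 0.0923 ≈ 9.2%, i.e. 9.2 map units.

9.2 map units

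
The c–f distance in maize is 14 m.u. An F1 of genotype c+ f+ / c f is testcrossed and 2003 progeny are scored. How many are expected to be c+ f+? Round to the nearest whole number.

A map distance of 14 m.u. corresponds to a recombination frequency of 0.140.
The F1 is c+ f+ / c f, so c+ f+ is a parental gamete class with expected frequency (1 − r)/2 = 0.860/2 = 0.4300.
Expected number = 0.4300 × 2003 = 861.29 ≈ 861.

861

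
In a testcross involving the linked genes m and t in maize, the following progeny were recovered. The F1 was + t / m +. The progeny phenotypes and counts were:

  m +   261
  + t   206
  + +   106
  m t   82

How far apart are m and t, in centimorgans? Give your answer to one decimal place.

28.7 centimorgans

The recombinant classes are + + and m t: 106 + 82 = 188.
Recombination frequency = 188/655 = 0.2870 ≈ 28.7%, i.e. 28.7 centimorgans.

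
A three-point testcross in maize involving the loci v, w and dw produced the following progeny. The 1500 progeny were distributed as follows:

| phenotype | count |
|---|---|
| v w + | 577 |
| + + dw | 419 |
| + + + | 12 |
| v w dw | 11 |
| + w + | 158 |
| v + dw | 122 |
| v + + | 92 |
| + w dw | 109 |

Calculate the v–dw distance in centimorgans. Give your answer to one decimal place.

The two most frequent reciprocal classes, v w + and + + dw, are the parental types, so the F1 was v w + / + + dw.
The two rarest classes, v w dw and + + +, are the double crossovers. Comparing them with the parentals, only the dw allele has switched, so dw is the middle locus and the order is v – dw – w.
Crossovers in the v–dw interval produce the single-crossover classes + w + and v + dw (158 + 122 = 280) plus the double crossovers (23).
RF(v–dw) = (280 + 23) / 1500 = 303/1500 = 0.2020 → 20.2 centimorgans.

20.2 centimorgans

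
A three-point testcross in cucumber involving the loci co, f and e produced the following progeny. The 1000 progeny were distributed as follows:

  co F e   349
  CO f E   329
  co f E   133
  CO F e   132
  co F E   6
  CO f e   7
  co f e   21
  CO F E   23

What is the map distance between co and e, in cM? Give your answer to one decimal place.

27.8 cM

The two most frequent reciprocal classes, CO f E and co F e, are the parental types, so the F1 was CO f E / co F e.
The two rarest classes, CO f e and co F E, are the double crossovers. Comparing them with the parentals, only the e allele has switched, so e is the middle locus and the order is f – e – co.
Crossovers in the e–co interval produce the single-crossover classes co f E and CO F e (133 + 132 = 265) plus the double crossovers (13).
RF(e–co) = (265 + 13) / 1000 = 278/1000 = 0.2780 → 27.8 cM.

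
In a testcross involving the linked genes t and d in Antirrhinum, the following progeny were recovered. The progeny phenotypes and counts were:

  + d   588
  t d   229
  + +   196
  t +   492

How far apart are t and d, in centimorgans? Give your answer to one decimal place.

28.2 centimorgans

The two most frequent classes, + d (588) and t + (492), are the parental types, so the F1 was + d / t +.
The recombinant classes are + + and t d: 196 + 229 = 425.
Recombination frequency = 425/1505 = 0.2824 ≈ 28.2%, i.e. 28.2 centimorgans.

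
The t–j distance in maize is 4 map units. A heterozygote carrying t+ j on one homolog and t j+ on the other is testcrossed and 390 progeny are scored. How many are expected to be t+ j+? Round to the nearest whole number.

A map distance of 4 map units corresponds to a recombination frequency of 0.040.
The F1 is t+ j / t j+, so t+ j+ is a recombinant gamete class with expected frequency r/2 = 0.040/2 = 0.0200.
Expected number = 0.0200 × 390 = 7.80 ≈ 8.

8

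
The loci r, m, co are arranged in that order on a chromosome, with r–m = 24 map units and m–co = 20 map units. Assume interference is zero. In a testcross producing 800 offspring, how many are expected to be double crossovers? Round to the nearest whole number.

Map distances give recombination frequencies of 0.240 and 0.200 for the two intervals.
With no interference, expected double-crossover frequency = 0.240 × 0.200 = 0.04800.
Expected number = 0.04800 × 800 = 38.40 ≈ 38.

38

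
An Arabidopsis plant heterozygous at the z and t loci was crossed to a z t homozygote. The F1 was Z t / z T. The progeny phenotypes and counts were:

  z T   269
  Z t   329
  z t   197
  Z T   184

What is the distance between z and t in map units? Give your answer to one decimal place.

The recombinant classes are Z T and z t: 184 + 197 = 381.
Recombination frequency = 381/979 = 0.3892 ≈ 38.9%, i.e. 38.9 map units.

38.9 map units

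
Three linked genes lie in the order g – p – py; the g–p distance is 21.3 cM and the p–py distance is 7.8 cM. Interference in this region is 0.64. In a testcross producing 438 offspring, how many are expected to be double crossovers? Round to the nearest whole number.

3

Map distances give recombination frequencies of 0.213 and 0.078 for the two intervals.
With interference 0.64 (so coincidence = 0.36), expected double-crossover frequency = 0.213 × 0.078 × 0.36 = 0.00598.
Expected number = 0.00598 × 438 = 2.62 ≈ 3.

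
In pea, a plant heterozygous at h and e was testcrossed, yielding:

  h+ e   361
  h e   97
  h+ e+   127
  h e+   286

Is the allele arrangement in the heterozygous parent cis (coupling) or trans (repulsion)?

trans

The two most frequent classes are h+ e (361) and h e+ (286); these are the parental (non-recombinant) types.
So the F1 carried h+ e on one chromosome and h e+ on the other — the recessive alleles are on opposite chromosomes (trans / repulsion).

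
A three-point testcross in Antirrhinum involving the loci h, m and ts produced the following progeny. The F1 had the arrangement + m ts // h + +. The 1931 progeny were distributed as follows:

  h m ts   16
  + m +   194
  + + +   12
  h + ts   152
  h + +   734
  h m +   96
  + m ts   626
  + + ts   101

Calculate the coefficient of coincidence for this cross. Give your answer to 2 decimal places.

The two rarest classes, h m ts and + + +, are the double crossovers. Comparing them with the parentals, only the h allele has switched, so h is the middle locus and the order is ts – h – m.
ts–h: (346 + 28)/1931 = 0.1937; h–m: (197 + 28)/1931 = 0.1165.
Expected DCO frequency = 0.1937 × 0.1165 ≈ 0.02257; observed = 28/1931 ≈ 0.01450.
Coefficient of coincidence = 0.01450/0.02257 ≈ 0.64.

0.64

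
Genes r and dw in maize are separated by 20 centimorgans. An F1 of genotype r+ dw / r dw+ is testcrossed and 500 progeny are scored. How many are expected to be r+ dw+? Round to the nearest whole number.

50

A map distance of 20 centimorgans corresponds to a recombination frequency of 0.200.
The F1 is r+ dw / r dw+, so r+ dw+ is a recombinant gamete class with expected frequency r/2 = 0.200/2 = 0.1000.
Expected number = 0.1000 × 500 = 50.00 ≈ 50.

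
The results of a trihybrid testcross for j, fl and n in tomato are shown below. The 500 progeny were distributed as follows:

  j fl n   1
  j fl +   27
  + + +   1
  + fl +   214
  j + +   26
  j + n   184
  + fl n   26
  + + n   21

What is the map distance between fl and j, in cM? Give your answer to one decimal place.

The two most frequent reciprocal classes, + fl + and j + n, are the parental types, so the F1 was + fl + / j + n.
The two rarest classes, + + + and j fl n, are the double crossovers. Comparing them with the parentals, only the fl allele has switched, so fl is the middle locus and the order is n – fl – j.
Crossovers in the fl–j interval produce the single-crossover classes j fl + and + + n (27 + 21 = 48) plus the double crossovers (2).
RF(fl–j) = (48 + 2) / 500 = 50/500 = 0.1000 → 10.0 cM.

10.0 cM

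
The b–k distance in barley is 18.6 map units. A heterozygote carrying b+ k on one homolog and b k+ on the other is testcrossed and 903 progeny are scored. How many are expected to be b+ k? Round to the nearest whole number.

368

A map distance of 18.6 map units corresponds to a recombination frequency of 0.186.
The F1 is b+ k / b k+, so b+ k is a parental gamete class with expected frequency (1 − r)/2 = 0.814/2 = 0.4070.
Expected number = 0.4070 × 903 = 367.52 ≈ 368.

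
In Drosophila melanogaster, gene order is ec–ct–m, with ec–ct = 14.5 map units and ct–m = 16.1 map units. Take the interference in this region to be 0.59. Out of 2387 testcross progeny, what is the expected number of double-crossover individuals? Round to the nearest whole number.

23

Map distances give recombination frequencies of 0.145 and 0.161 for the two intervals.
With interference 0.59 (so coincidence = 0.41), expected double-crossover frequency = 0.145 × 0.161 × 0.41 = 0.00957.
Expected number = 0.00957 × 2387 = 22.85 ≈ 23.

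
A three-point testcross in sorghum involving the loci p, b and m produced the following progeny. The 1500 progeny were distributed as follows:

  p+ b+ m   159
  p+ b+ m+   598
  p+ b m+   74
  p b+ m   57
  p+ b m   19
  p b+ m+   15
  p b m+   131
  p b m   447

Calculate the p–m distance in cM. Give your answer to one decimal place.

The two most frequent reciprocal classes, p b m and p+ b+ m+, are the parental types, so the F1 was p b m / p+ b+ m+.
The two rarest classes, p+ b m and p b+ m+, are the double crossovers. Comparing them with the parentals, only the p allele has switched, so p is the middle locus and the order is b – p – m.
Crossovers in the p–m interval produce the single-crossover classes p b m+ and p+ b+ m (131 + 159 = 290) plus the double crossovers (34).
RF(p–m) = (290 + 34) / 1500 = 324/1500 = 0.2160 → 21.6 cM.

21.6 cM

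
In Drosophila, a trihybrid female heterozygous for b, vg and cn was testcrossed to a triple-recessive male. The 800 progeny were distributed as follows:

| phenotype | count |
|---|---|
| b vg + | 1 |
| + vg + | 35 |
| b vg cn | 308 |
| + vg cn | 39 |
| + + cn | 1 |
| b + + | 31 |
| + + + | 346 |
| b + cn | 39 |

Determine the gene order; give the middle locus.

cn

The two most frequent reciprocal classes, + + + and b vg cn, are the parental types, so the F1 was + + + / b vg cn.
The two rarest classes, + + cn and b vg +, are the double crossovers. Comparing them with the parentals, only the cn allele has switched, so cn is the middle locus and the order is vg – cn – b.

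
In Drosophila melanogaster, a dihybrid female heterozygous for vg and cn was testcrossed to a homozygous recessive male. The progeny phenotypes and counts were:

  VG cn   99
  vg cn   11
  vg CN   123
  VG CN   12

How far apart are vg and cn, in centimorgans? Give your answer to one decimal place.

The two most frequent classes, VG cn (99) and vg CN (123), are the parental types, so the F1 was VG cn / vg CN.
The recombinant classes are VG CN and vg cn: 12 + 11 = 23.
Recombination frequency = 23/245 = 0.0939 ≈ 9.4%, i.e. 9.4 centimorgans.

9.4 centimorgans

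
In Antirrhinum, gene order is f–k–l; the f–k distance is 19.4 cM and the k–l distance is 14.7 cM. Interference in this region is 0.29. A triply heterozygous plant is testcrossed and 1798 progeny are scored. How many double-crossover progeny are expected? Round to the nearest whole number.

Map distances give recombination frequencies of 0.194 and 0.147 for the two intervals.
With interference 0.29 (so coincidence = 0.71), expected double-crossover frequency = 0.194 × 0.147 × 0.71 = 0.02025.
Expected number = 0.02025 × 1798 = 36.41 ≈ 36.

36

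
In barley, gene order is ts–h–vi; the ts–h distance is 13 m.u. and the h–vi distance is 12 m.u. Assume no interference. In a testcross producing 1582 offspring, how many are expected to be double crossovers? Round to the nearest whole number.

Map distances give recombination frequencies of 0.130 and 0.120 for the two intervals.
With no interference, expected double-crossover frequency = 0.130 × 0.120 = 0.01560.
Expected number = 0.01560 × 1582 = 24.68 ≈ 25.

25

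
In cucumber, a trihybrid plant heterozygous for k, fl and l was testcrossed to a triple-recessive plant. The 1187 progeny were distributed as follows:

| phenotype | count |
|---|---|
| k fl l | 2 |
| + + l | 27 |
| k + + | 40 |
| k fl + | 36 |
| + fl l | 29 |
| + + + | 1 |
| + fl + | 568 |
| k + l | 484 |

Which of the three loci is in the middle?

fl

The two most frequent reciprocal classes, + fl + and k + l, are the parental types, so the F1 was + fl + / k + l.
The two rarest classes, + + + and k fl l, are the double crossovers. Comparing them with the parentals, only the fl allele has switched, so fl is the middle locus and the order is k – fl – l.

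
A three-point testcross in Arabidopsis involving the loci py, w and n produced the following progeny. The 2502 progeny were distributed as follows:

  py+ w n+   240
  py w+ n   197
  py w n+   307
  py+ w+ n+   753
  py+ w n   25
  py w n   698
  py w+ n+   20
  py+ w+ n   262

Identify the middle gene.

The two most frequent reciprocal classes, py+ w+ n+ and py w n, are the parental types, so the F1 was py+ w+ n+ / py w n.
The two rarest classes, py w+ n+ and py+ w n, are the double crossovers. Comparing them with the parentals, only the py allele has switched, so py is the middle locus and the order is n – py – w.

py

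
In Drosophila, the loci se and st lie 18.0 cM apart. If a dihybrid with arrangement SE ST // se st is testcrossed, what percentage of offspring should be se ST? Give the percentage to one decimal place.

9.0%

A map distance of 18.0 cM corresponds to a recombination frequency of 0.180.
The F1 is SE ST / se st, so se ST is a recombinant gamete class with expected frequency r/2 = 0.180/2 = 0.0900.
That is 0.0900 = 9.0% of the progeny.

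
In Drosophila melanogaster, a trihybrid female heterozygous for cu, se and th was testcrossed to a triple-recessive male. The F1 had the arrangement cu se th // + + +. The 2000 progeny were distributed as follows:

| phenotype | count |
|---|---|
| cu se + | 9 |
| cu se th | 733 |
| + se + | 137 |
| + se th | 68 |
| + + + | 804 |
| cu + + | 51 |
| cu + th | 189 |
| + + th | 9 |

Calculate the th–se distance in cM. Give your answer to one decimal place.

17.2 cM

The two rarest classes, cu se + and + + th, are the double crossovers. Comparing them with the parentals, only the th allele has switched, so th is the middle locus and the order is cu – th – se.
Crossovers in the th–se interval produce the single-crossover classes cu + th and + se + (189 + 137 = 326) plus the double crossovers (18).
RF(th–se) = (326 + 18) / 2000 = 344/2000 = 0.1720 → 17.2 cM.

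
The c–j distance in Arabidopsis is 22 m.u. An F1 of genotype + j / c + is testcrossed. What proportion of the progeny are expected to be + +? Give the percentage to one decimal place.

A map distance of 22 m.u. corresponds to a recombination frequency of 0.220.
The F1 is + j / c +, so + + is a recombinant gamete class with expected frequency r/2 = 0.220/2 = 0.1100.
That is 0.1100 = 11.0% of the progeny.

11.0%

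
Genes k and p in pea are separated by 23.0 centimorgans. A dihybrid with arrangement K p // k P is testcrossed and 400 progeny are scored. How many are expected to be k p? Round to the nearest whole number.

A map distance of 23.0 centimorgans corresponds to a recombination frequency of 0.230.
The F1 is K p / k P, so k p is a recombinant gamete class with expected frequency r/2 = 0.230/2 = 0.1150.
Expected number = 0.1150 × 400 = 46.00 ≈ 46.

46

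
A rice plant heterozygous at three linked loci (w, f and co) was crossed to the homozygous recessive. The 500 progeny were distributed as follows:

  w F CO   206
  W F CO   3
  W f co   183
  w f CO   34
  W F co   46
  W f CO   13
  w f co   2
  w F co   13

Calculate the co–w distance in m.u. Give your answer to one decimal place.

The two most frequent reciprocal classes, W f co and w F CO, are the parental types, so the F1 was W f co / w F CO.
The two rarest classes, w f co and W F CO, are the double crossovers. Comparing them with the parentals, only the w allele has switched, so w is the middle locus and the order is co – w – f.
Crossovers in the co–w interval produce the single-crossover classes W f CO and w F co (13 + 13 = 26) plus the double crossovers (5).
RF(co–w) = (26 + 5) / 500 = 31/500 = 0.0620 → 6.2 m.u.

6.2 m.u.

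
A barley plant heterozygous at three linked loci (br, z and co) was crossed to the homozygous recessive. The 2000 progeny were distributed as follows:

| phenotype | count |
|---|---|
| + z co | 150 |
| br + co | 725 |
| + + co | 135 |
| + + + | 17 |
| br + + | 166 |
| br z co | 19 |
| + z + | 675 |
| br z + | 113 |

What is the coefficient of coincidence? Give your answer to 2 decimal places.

0.72

The two most frequent reciprocal classes, + z + and br + co, are the parental types, so the F1 was + z + / br + co.
The two rarest classes, + + + and br z co, are the double crossovers. Comparing them with the parentals, only the z allele has switched, so z is the middle locus and the order is co – z – br.
co–z: (316 + 36)/2000 = 0.1760; z–br: (248 + 36)/2000 = 0.1420.
Expected DCO frequency = 0.1760 × 0.1420 ≈ 0.02499; observed = 36/2000 ≈ 0.01800.
Coefficient of coincidence = 0.01800/0.02499 ≈ 0.72.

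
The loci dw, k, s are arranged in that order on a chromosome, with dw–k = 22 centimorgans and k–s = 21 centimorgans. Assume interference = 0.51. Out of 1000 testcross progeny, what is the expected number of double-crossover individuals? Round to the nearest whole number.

Map distances give recombination frequencies of 0.220 and 0.210 for the two intervals.
With interference 0.51 (so coincidence = 0.49), expected double-crossover frequency = 0.220 × 0.210 × 0.49 = 0.02264.
Expected number = 0.02264 × 1000 = 22.64 ≈ 23.

23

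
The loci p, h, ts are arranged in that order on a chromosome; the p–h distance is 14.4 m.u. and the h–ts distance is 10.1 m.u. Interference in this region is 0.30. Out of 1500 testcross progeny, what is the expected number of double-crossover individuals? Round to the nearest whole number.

15

Map distances give recombination frequencies of 0.144 and 0.101 for the two intervals.
With interference 0.30 (so coincidence = 0.70), expected double-crossover frequency = 0.144 × 0.101 × 0.70 = 0.01018.
Expected number = 0.01018 × 1500 = 15.27 ≈ 15.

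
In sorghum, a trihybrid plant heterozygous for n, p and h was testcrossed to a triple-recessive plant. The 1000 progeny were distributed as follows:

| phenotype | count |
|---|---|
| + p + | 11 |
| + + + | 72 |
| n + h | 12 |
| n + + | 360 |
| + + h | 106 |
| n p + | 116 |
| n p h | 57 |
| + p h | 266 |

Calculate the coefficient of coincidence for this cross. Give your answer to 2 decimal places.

The two most frequent reciprocal classes, n + + and + p h, are the parental types, so the F1 was n + + / + p h.
The two rarest classes, n + h and + p +, are the double crossovers. Comparing them with the parentals, only the h allele has switched, so h is the middle locus and the order is n – h – p.
n–h: (129 + 23)/1000 = 0.1520; h–p: (222 + 23)/1000 = 0.2450.
Expected DCO frequency = 0.1520 × 0.2450 ≈ 0.03724; observed = 23/1000 ≈ 0.02300.
Coefficient of coincidence = 0.02300/0.03724 ≈ 0.62.

0.62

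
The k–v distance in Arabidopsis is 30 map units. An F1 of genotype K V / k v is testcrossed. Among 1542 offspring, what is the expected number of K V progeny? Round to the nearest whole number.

A map distance of 30 map units corresponds to a recombination frequency of 0.300.
The F1 is K V / k v, so K V is a parental gamete class with expected frequency (1 − r)/2 = 0.700/2 = 0.3500.
Expected number = 0.3500 × 1542 = 539.70 ≈ 540.

540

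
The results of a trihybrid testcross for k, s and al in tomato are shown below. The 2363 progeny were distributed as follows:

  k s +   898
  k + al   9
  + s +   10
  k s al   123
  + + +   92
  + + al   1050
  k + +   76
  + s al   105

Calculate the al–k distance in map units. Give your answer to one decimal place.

9.9 map units

The two most frequent reciprocal classes, k s + and + + al, are the parental types, so the F1 was k s + / + + al.
The two rarest classes, + s + and k + al, are the double crossovers. Comparing them with the parentals, only the k allele has switched, so k is the middle locus and the order is s – k – al.
Crossovers in the k–al interval produce the single-crossover classes k s al and + + + (123 + 92 = 215) plus the double crossovers (19).
RF(k–al) = (215 + 19) / 2363 = 234/2363 = 0.0990 → 9.9 map units.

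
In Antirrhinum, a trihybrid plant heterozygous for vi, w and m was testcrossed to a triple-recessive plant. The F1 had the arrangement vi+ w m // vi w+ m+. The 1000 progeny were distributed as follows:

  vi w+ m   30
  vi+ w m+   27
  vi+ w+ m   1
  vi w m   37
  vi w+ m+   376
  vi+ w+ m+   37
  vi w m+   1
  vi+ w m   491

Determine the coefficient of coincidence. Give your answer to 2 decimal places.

0.45

The two rarest classes, vi+ w+ m and vi w m+, are the double crossovers. Comparing them with the parentals, only the w allele has switched, so w is the middle locus and the order is vi – w – m.
vi–w: (74 + 2)/1000 = 0.0760; w–m: (57 + 2)/1000 = 0.0590.
Expected DCO frequency = 0.0760 × 0.0590 ≈ 0.00448; observed = 2/1000 ≈ 0.00200.
Coefficient of coincidence = 0.00200/0.00448 ≈ 0.45.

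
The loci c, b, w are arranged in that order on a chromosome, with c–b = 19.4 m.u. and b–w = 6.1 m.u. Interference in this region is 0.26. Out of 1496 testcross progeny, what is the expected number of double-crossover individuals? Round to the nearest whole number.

13

Map distances give recombination frequencies of 0.194 and 0.061 for the two intervals.
With interference 0.26 (so coincidence = 0.74), expected double-crossover frequency = 0.194 × 0.061 × 0.74 = 0.00876.
Expected number = 0.00876 × 1496 = 13.10 ≈ 13.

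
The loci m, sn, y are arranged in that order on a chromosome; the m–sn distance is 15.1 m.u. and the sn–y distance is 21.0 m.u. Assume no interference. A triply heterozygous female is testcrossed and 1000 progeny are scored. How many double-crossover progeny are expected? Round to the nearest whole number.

32

Map distances give recombination frequencies of 0.151 and 0.210 for the two intervals.
With no interference, expected double-crossover frequency = 0.151 × 0.210 = 0.03171.
Expected number = 0.03171 × 1000 = 31.71 ≈ 32.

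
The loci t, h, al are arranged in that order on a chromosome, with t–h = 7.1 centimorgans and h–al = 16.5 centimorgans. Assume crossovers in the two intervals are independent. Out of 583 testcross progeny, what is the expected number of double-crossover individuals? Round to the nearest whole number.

7

Map distances give recombination frequencies of 0.071 and 0.165 for the two intervals.
With no interference, expected double-crossover frequency = 0.071 × 0.165 = 0.01171.
Expected number = 0.01171 × 583 = 6.83 ≈ 7.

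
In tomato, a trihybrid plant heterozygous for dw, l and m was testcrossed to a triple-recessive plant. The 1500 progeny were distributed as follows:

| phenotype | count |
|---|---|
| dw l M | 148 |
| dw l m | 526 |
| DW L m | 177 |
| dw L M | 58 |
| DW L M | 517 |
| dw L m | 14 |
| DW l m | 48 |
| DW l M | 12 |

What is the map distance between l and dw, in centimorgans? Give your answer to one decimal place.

The two most frequent reciprocal classes, dw l m and DW L M, are the parental types, so the F1 was dw l m / DW L M.
The two rarest classes, dw L m and DW l M, are the double crossovers. Comparing them with the parentals, only the l allele has switched, so l is the middle locus and the order is m – l – dw.
Crossovers in the l–dw interval produce the single-crossover classes DW l m and dw L M (48 + 58 = 106) plus the double crossovers (26).
RF(l–dw) = (106 + 26) / 1500 = 132/1500 = 0.0880 → 8.8 centimorgans.

8.8 centimorgans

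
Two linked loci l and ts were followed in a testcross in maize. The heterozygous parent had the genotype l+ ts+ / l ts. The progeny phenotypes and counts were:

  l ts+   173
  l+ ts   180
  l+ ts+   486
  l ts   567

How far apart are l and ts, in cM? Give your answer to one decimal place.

25.1 cM

The recombinant classes are l+ ts and l ts+: 180 + 173 = 353.
Recombination frequency = 353/1406 = 0.2511 ≈ 25.1%, i.e. 25.1 cM.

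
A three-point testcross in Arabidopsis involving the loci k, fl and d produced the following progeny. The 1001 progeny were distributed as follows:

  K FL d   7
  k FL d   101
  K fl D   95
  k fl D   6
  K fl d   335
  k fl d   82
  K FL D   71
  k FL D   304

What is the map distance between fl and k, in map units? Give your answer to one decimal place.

The two most frequent reciprocal classes, k FL D and K fl d, are the parental types, so the F1 was k FL D / K fl d.
The two rarest classes, k fl D and K FL d, are the double crossovers. Comparing them with the parentals, only the fl allele has switched, so fl is the middle locus and the order is k – fl – d.
Crossovers in the k–fl interval produce the single-crossover classes K FL D and k fl d (71 + 82 = 153) plus the double crossovers (13).
RF(k–fl) = (153 + 13) / 1001 = 166/1001 = 0.1658 → 16.6 map units.

16.6 map units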